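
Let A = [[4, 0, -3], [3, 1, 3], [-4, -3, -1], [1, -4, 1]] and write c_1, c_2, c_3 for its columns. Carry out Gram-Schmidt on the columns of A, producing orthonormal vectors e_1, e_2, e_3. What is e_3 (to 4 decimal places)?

c_1 = (4, 3, -4, 1); ‖c_1‖ = 6.4807, so e_1 = (0.6172, 0.4629, -0.6172, 0.1543).
e_1·c_2 = 0.6172·0 + 0.4629·1 + (-0.6172)·(-3) + 0.1543·(-4) = 1.6973.
u_2 = c_2 − 1.6973·e_1 = (-1.0476, 0.2143, -1.9524, -4.2619).
‖u_2‖ = 4.8082, so e_2 = (-0.2179, 0.0446, -0.4061, -0.8864).
e_1·c_3 = 0.6172·(-3) + 0.4629·3 + (-0.6172)·(-1) + 0.1543·1 = 0.3086; e_2·c_3 = (-0.2179)·(-3) + 0.0446·3 + (-0.4061)·(-1) + (-0.8864)·1 = 0.3070.
u_3 = c_3 − 0.3086·e_1 − 0.3070·e_2 = (-3.1236, 2.8435, -0.6849, 1.2245).
‖u_3‖ = 4.4509, so e_3 = (-0.7018, 0.6389, -0.1539, 0.2751).

e_3 = (-0.7018, 0.6389, -0.1539, 0.2751)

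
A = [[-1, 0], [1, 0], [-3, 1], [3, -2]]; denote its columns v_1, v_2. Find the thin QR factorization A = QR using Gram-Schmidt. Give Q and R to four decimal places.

Q = [[-0.2236, -0.4617], [0.2236, 0.4617], [-0.6708, -0.3591], [0.6708, -0.6669]], R = [[4.4721, -2.0125], [0.0000, 0.9747]]

v_1 = (-1, 1, -3, 3); ‖v_1‖ = 4.4721, so e_1 = (-0.2236, 0.2236, -0.6708, 0.6708).
e_1·v_2 = (-0.2236)·0 + 0.2236·0 + (-0.6708)·1 + 0.6708·(-2) = -2.0125.
u_2 = v_2 + 2.0125·e_1 = (-0.4500, 0.4500, -0.3500, -0.6500).
‖u_2‖ = 0.9747, so e_2 = (-0.4617, 0.4617, -0.3591, -0.6669).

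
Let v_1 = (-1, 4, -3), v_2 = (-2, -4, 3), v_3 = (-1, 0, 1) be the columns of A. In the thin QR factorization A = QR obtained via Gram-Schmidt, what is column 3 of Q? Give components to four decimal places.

q_3 = (0.0000, 0.6000, 0.8000)

v_1 = (-1, 4, -3); ‖v_1‖ = 5.0990, so q_1 = (-0.1961, 0.7845, -0.5883).
q_1·v_2 = (-0.1961)·(-2) + 0.7845·(-4) + (-0.5883)·3 = -4.5107.
u_2 = v_2 + 4.5107·q_1 = (-2.8846, -0.4615, 0.3462).
‖u_2‖ = 2.9417, so q_2 = (-0.9806, -0.1569, 0.1177).
q_1·v_3 = (-0.1961)·(-1) + 0.7845·0 + (-0.5883)·1 = -0.3922; q_2·v_3 = (-0.9806)·(-1) + (-0.1569)·0 + 0.1177·1 = 1.0983.
u_3 = v_3 + 0.3922·q_1 − 1.0983·q_2 = (0.0000, 0.4800, 0.6400).
‖u_3‖ = 0.8000, so q_3 = (0.0000, 0.6000, 0.8000).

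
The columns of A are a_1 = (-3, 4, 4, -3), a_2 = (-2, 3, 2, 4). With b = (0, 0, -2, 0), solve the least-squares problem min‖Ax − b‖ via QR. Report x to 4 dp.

e_1 = a_1/‖a_1‖ = (-3, 4, 4, -3)/7.0711 = (-0.4243, 0.5657, 0.5657, -0.4243).
r_{12} = e_1·a_2 = 1.9799.
u_2 = a_2 − 1.9799·e_1 = (-1.1600, 1.8800, 0.8800, 4.8400).
‖u_2‖ = 5.3926, so e_2 = (-0.2151, 0.3486, 0.1632, 0.8975).
Qᵀb = (-1.1314, -0.3264).
Back-substitute: x_2 = -0.3264/5.3926 = -0.0605.
x_1 = (-1.1314 − 1.9799·(-0.0605))/7.0711 = -0.1431.

x = (-0.1431, -0.0605)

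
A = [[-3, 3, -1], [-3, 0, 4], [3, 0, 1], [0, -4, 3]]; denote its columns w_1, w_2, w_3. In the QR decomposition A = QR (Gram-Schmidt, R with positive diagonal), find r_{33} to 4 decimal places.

r_{33} = 3.5398

e_1 = w_1/‖w_1‖ = (-3, -3, 3, 0)/5.1962 = (-0.5774, -0.5774, 0.5774, 0.0000).
r_{12} = e_1·w_2 = -1.7321.
u_2 = w_2 + 1.7321·e_1 = (2.0000, -1.0000, 1.0000, -4.0000).
‖u_2‖ = 4.6904, so e_2 = (0.4264, -0.2132, 0.2132, -0.8528).
r_{13} = e_1·w_3 = -1.1547; r_{23} = e_2·w_3 = -3.6244.
u_3 = w_3 + 1.1547·e_1 + 3.6244·e_2 = (-0.1212, 2.5606, 2.4394, -0.0909).
r_{33} = ‖u_3‖ = 3.5398.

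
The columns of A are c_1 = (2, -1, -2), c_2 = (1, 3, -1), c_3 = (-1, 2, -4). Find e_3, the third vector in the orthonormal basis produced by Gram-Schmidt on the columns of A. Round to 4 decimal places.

e_3 = (-0.7071, 0.0000, -0.7071)

c_1 = (2, -1, -2); ‖c_1‖ = 3.0000, so e_1 = (0.6667, -0.3333, -0.6667).
e_1·c_2 = 0.6667·1 + (-0.3333)·3 + (-0.6667)·(-1) = 0.3333.
u_2 = c_2 − 0.3333·e_1 = (0.7778, 3.1111, -0.7778).
‖u_2‖ = 3.2998, so e_2 = (0.2357, 0.9428, -0.2357).
e_1·c_3 = 0.6667·(-1) + (-0.3333)·2 + (-0.6667)·(-4) = 1.3333; e_2·c_3 = 0.2357·(-1) + 0.9428·2 + (-0.2357)·(-4) = 2.5927.
u_3 = c_3 − 1.3333·e_1 − 2.5927·e_2 = (-2.5000, 0.0000, -2.5000).
‖u_3‖ = 3.5355, so e_3 = (-0.7071, 0.0000, -0.7071).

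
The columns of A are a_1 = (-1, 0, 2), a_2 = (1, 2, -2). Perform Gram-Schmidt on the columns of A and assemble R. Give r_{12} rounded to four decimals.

r_{12} = -2.2361

a_1 = (-1, 0, 2); ‖a_1‖ = 2.2361, so q_1 = (-0.4472, 0.0000, 0.8944).
r_{12} = q_1·a_2 = -2.2361.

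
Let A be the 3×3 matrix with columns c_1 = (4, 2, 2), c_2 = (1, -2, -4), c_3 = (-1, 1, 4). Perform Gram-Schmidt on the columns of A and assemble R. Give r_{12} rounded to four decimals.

r_{12} = -1.6330

c_1 = (4, 2, 2); ‖c_1‖ = 4.8990, so q_1 = (0.8165, 0.4082, 0.4082).
r_{12} = q_1·c_2 = -1.6330.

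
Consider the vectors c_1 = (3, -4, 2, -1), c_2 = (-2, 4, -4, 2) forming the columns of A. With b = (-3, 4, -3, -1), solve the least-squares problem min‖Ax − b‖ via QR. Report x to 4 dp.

c_1 = (3, -4, 2, -1); ‖c_1‖ = 5.4772, so e_1 = (0.5477, -0.7303, 0.3651, -0.1826).
e_1·c_2 = 0.5477·(-2) + (-0.7303)·4 + 0.3651·(-4) + (-0.1826)·2 = -5.8424.
u_2 = c_2 + 5.8424·e_1 = (1.2000, -0.2667, -1.8667, 0.9333).
‖u_2‖ = 2.4221, so e_2 = (0.4954, -0.1101, -0.7707, 0.3853).
Qᵀb = (-5.4772, 0.0000).
Back-substitute: x_2 = 0.0000/2.4221 = 0.0000.
x_1 = (-5.4772 + 5.8424·0.0000)/5.4772 = -1.0000.

x = (-1.0000, 0.0000)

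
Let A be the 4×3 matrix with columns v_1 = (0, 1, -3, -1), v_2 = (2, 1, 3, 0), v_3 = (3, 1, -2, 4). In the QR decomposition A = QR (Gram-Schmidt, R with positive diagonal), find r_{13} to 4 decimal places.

r_{13} = 0.9045

v_1 = (0, 1, -3, -1); ‖v_1‖ = 3.3166, so e_1 = (0.0000, 0.3015, -0.9045, -0.3015).
r_{13} = e_1·v_3 = 0.9045.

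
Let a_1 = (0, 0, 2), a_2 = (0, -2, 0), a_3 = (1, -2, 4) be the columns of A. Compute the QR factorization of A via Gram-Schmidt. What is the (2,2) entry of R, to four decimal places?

e_1 = a_1/‖a_1‖ = (0, 0, 2)/2.0000 = (0.0000, 0.0000, 1.0000).
r_{12} = e_1·a_2 = 0.0000.
u_2 = a_2 + 0.0000·e_1 = (0.0000, -2.0000, 0.0000).
r_{22} = ‖u_2‖ = 2.0000.

r_{22} = 2.0000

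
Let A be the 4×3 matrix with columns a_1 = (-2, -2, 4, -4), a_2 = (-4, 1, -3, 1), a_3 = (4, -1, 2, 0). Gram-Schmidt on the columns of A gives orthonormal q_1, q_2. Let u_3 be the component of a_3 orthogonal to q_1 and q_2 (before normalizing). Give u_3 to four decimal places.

u_3 = (-0.0327, -0.4408, -0.0367, 0.2000)

a_1 = (-2, -2, 4, -4); ‖a_1‖ = 6.3246, so q_1 = (-0.3162, -0.3162, 0.6325, -0.6325).
q_1·a_2 = (-0.3162)·(-4) + (-0.3162)·1 + 0.6325·(-3) + (-0.6325)·1 = -1.5811.
u_2 = a_2 + 1.5811·q_1 = (-4.5000, 0.5000, -2.0000, 0.0000).
‖u_2‖ = 4.9497, so q_2 = (-0.9091, 0.1010, -0.4041, 0.0000).
q_1·a_3 = (-0.3162)·4 + (-0.3162)·(-1) + 0.6325·2 + (-0.6325)·0 = 0.3162; q_2·a_3 = (-0.9091)·4 + 0.1010·(-1) + (-0.4041)·2 + 0.0000·0 = -4.5457.
u_3 = a_3 − 0.3162·q_1 + 4.5457·q_2 = (-0.0327, -0.4408, -0.0367, 0.2000).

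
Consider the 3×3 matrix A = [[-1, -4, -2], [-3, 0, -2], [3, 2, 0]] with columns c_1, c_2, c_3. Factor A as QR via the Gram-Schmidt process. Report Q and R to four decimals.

c_1 = (-1, -3, 3); ‖c_1‖ = 4.3589, so q_1 = (-0.2294, -0.6882, 0.6882).
q_1·c_2 = (-0.2294)·(-4) + (-0.6882)·0 + 0.6882·2 = 2.2942.
u_2 = c_2 − 2.2942·q_1 = (-3.4737, 1.5789, 0.4211).
‖u_2‖ = 3.8389, so q_2 = (-0.9049, 0.4113, 0.1097).
q_1·c_3 = (-0.2294)·(-2) + (-0.6882)·(-2) + 0.6882·0 = 1.8353; q_2·c_3 = (-0.9049)·(-2) + 0.4113·(-2) + 0.1097·0 = 0.9871.
u_3 = c_3 − 1.8353·q_1 − 0.9871·q_2 = (-0.6857, -1.1429, -1.3714).
‖u_3‖ = 1.9124, so q_3 = (-0.3586, -0.5976, -0.7171).

Q = [[-0.2294, -0.9049, -0.3586], [-0.6882, 0.4113, -0.5976], [0.6882, 0.1097, -0.7171]], R = [[4.3589, 2.2942, 1.8353], [0.0000, 3.8389, 0.9871], [0.0000, 0.0000, 1.9124]]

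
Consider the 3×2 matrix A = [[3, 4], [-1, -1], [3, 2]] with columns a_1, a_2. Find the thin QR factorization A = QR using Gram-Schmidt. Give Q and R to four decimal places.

a_1 = (3, -1, 3); ‖a_1‖ = 4.3589, so q_1 = (0.6882, -0.2294, 0.6882).
q_1·a_2 = 0.6882·4 + (-0.2294)·(-1) + 0.6882·2 = 4.3589.
u_2 = a_2 − 4.3589·q_1 = (1.0000, 0.0000, -1.0000).
‖u_2‖ = 1.4142, so q_2 = (0.7071, 0.0000, -0.7071).

Q = [[0.6882, 0.7071], [-0.2294, 0.0000], [0.6882, -0.7071]], R = [[4.3589, 4.3589], [0.0000, 1.4142]]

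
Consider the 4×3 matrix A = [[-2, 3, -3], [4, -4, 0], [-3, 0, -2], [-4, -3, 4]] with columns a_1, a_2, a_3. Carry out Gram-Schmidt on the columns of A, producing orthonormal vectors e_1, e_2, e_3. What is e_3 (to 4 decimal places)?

a_1 = (-2, 4, -3, -4); ‖a_1‖ = 6.7082, so e_1 = (-0.2981, 0.5963, -0.4472, -0.5963).
e_1·a_2 = (-0.2981)·3 + 0.5963·(-4) + (-0.4472)·0 + (-0.5963)·(-3) = -1.4907.
u_2 = a_2 + 1.4907·e_1 = (2.5556, -3.1111, -0.6667, -3.8889).
‖u_2‖ = 5.6372, so e_2 = (0.4533, -0.5519, -0.1183, -0.6899).
e_1·a_3 = (-0.2981)·(-3) + 0.5963·0 + (-0.4472)·(-2) + (-0.5963)·4 = -0.5963; e_2·a_3 = 0.4533·(-3) + (-0.5519)·0 + (-0.1183)·(-2) + (-0.6899)·4 = -3.8830.
u_3 = a_3 + 0.5963·e_1 + 3.8830·e_2 = (-1.4175, -1.7874, -2.7259, 0.9657).
‖u_3‖ = 3.6834, so e_3 = (-0.3848, -0.4853, -0.7401, 0.2622).

e_3 = (-0.3848, -0.4853, -0.7401, 0.2622)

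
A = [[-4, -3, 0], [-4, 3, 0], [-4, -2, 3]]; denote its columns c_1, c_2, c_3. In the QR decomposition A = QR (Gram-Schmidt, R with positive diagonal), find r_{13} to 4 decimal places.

r_{13} = -1.7321

c_1 = (-4, -4, -4); ‖c_1‖ = 6.9282, so q_1 = (-0.5774, -0.5774, -0.5774).
r_{13} = q_1·c_3 = -1.7321.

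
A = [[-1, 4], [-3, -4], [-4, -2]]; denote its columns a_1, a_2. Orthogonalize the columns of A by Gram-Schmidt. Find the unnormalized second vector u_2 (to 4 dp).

e_1 = a_1/‖a_1‖ = (-1, -3, -4)/5.0990 = (-0.1961, -0.5883, -0.7845).
r_{12} = e_1·a_2 = 3.1379.
u_2 = a_2 − 3.1379·e_1 = (4.6154, -2.1538, 0.4615).

u_2 = (4.6154, -2.1538, 0.4615)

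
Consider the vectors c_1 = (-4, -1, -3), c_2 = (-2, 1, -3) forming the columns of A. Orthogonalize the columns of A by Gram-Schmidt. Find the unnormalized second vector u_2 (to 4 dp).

e_1 = c_1/‖c_1‖ = (-4, -1, -3)/5.0990 = (-0.7845, -0.1961, -0.5883).
r_{12} = e_1·c_2 = 3.1379.
u_2 = c_2 − 3.1379·e_1 = (0.4615, 1.6154, -1.1538).

u_2 = (0.4615, 1.6154, -1.1538)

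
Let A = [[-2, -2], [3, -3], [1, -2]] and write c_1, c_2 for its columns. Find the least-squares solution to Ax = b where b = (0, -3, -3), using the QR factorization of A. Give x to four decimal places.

q_1 = c_1/‖c_1‖ = (-2, 3, 1)/3.7417 = (-0.5345, 0.8018, 0.2673).
r_{12} = q_1·c_2 = -1.8708.
u_2 = c_2 + 1.8708·q_1 = (-3.0000, -1.5000, -1.5000).
‖u_2‖ = 3.6742, so q_2 = (-0.8165, -0.4082, -0.4082).
Qᵀb = (-3.2071, 2.4495).
Back-substitute: x_2 = 2.4495/3.6742 = 0.6667.
x_1 = (-3.2071 + 1.8708·0.6667)/3.7417 = -0.5238.

x = (-0.5238, 0.6667)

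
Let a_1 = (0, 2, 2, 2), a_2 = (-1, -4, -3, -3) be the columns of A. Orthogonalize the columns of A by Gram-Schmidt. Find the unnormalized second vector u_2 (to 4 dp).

q_1 = a_1/‖a_1‖ = (0, 2, 2, 2)/3.4641 = (0.0000, 0.5774, 0.5774, 0.5774).
r_{12} = q_1·a_2 = -5.7735.
u_2 = a_2 + 5.7735·q_1 = (-1.0000, -0.6667, 0.3333, 0.3333).

u_2 = (-1.0000, -0.6667, 0.3333, 0.3333)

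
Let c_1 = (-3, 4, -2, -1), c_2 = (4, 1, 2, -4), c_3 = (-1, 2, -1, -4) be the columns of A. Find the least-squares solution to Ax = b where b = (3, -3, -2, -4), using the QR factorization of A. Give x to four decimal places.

c_1 = (-3, 4, -2, -1); ‖c_1‖ = 5.4772, so e_1 = (-0.5477, 0.7303, -0.3651, -0.1826).
e_1·c_2 = (-0.5477)·4 + 0.7303·1 + (-0.3651)·2 + (-0.1826)·(-4) = -1.4606.
u_2 = c_2 + 1.4606·e_1 = (3.2000, 2.0667, 1.4667, -4.2667).
‖u_2‖ = 5.9048, so e_2 = (0.5419, 0.3500, 0.2484, -0.7226).
e_1·c_3 = (-0.5477)·(-1) + 0.7303·2 + (-0.3651)·(-1) + (-0.1826)·(-4) = 3.1038; e_2·c_3 = 0.5419·(-1) + 0.3500·2 + 0.2484·(-1) + (-0.7226)·(-4) = 2.8000.
u_3 = c_3 − 3.1038·e_1 − 2.8000·e_2 = (-0.8174, -1.2467, -0.5621, -1.4101).
‖u_3‖ = 2.1276, so e_3 = (-0.3842, -0.5859, -0.2642, -0.6628).
Qᵀb = (-2.3735, 2.9693, 3.7848).
Back-substitute: x_3 = 3.7848/2.1276 = 1.7789.
x_2 = (2.9693 − 2.8000·1.7789)/5.9048 = -0.3407.
x_1 = (-2.3735 + 1.4606·(-0.3407) − 3.1038·1.7789)/5.4772 = -1.5322.

x = (-1.5322, -0.3407, 1.7789)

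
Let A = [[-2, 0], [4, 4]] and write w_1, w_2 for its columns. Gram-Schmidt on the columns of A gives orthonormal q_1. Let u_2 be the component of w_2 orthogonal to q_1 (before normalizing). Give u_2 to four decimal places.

q_1 = w_1/‖w_1‖ = (-2, 4)/4.4721 = (-0.4472, 0.8944).
r_{12} = q_1·w_2 = 3.5777.
u_2 = w_2 − 3.5777·q_1 = (1.6000, 0.8000).

u_2 = (1.6000, 0.8000)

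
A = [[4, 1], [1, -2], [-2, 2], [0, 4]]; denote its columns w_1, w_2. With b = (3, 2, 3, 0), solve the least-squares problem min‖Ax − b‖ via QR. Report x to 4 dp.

x = (0.4031, 0.2322)

w_1 = (4, 1, -2, 0); ‖w_1‖ = 4.5826, so e_1 = (0.8729, 0.2182, -0.4364, 0.0000).
e_1·w_2 = 0.8729·1 + 0.2182·(-2) + (-0.4364)·2 + 0.0000·4 = -0.4364.
u_2 = w_2 + 0.4364·e_1 = (1.3810, -1.9048, 1.8095, 4.0000).
‖u_2‖ = 4.9809, so e_2 = (0.2772, -0.3824, 0.3633, 0.8031).
Qᵀb = (1.7457, 1.1568).
Back-substitute: x_2 = 1.1568/4.9809 = 0.2322.
x_1 = (1.7457 + 0.4364·0.2322)/4.5826 = 0.4031.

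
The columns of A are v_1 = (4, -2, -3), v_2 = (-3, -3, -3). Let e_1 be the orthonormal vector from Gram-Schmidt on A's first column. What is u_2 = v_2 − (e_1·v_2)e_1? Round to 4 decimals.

u_2 = (-3.4138, -2.7931, -2.6897)

v_1 = (4, -2, -3); ‖v_1‖ = 5.3852, so e_1 = (0.7428, -0.3714, -0.5571).
e_1·v_2 = 0.7428·(-3) + (-0.3714)·(-3) + (-0.5571)·(-3) = 0.5571.
u_2 = v_2 − 0.5571·e_1 = (-3.4138, -2.7931, -2.6897).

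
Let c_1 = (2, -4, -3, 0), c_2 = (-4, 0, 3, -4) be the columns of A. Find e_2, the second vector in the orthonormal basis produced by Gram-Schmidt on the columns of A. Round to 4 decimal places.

e_1 = c_1/‖c_1‖ = (2, -4, -3, 0)/5.3852 = (0.3714, -0.7428, -0.5571, 0.0000).
r_{12} = e_1·c_2 = -3.1568.
u_2 = c_2 + 3.1568·e_1 = (-2.8276, -2.3448, 1.2414, -4.0000).
‖u_2‖ = 5.5709, so e_2 = (-0.5076, -0.4209, 0.2228, -0.7180).

e_2 = (-0.5076, -0.4209, 0.2228, -0.7180)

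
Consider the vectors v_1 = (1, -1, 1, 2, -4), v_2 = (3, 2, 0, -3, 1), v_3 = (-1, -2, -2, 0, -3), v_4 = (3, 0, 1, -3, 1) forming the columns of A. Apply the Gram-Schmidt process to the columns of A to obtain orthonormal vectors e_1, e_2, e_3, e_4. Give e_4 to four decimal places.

e_1 = v_1/‖v_1‖ = (1, -1, 1, 2, -4)/4.7958 = (0.2085, -0.2085, 0.2085, 0.4170, -0.8341).
r_{12} = e_1·v_2 = -1.8766.
u_2 = v_2 + 1.8766·e_1 = (3.3913, 1.6087, 0.3913, -2.2174, -0.5652).
‖u_2‖ = 4.4134, so e_2 = (0.7684, 0.3645, 0.0887, -0.5024, -0.1281).
r_{13} = e_1·v_3 = 2.2937; r_{23} = e_2·v_3 = -1.2905.
u_3 = v_3 − 2.2937·e_1 + 1.2905·e_2 = (-0.4866, -1.0513, -2.3638, -1.6049, -1.2522).
‖u_3‖ = 3.3277, so e_3 = (-0.1462, -0.3159, -0.7103, -0.4823, -0.3763).
r_{14} = e_1·v_4 = -1.2511; r_{24} = e_2·v_4 = 3.7731; r_{34} = e_3·v_4 = -0.0785.
u_4 = v_4 + 1.2511·e_1 − 3.7731·e_2 + 0.0785·e_3 = (0.3501, -1.6610, 0.8706, -0.6204, 0.4102).
‖u_4‖ = 2.0476, so e_4 = (0.1710, -0.8112, 0.4252, -0.3030, 0.2003).

e_4 = (0.1710, -0.8112, 0.4252, -0.3030, 0.2003)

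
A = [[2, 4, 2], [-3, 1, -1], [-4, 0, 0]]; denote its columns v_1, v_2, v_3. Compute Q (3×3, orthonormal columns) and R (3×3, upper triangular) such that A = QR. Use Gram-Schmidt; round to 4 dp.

v_1 = (2, -3, -4); ‖v_1‖ = 5.3852, so q_1 = (0.3714, -0.5571, -0.7428).
q_1·v_2 = 0.3714·4 + (-0.5571)·1 + (-0.7428)·0 = 0.9285.
u_2 = v_2 − 0.9285·q_1 = (3.6552, 1.5172, 0.6897).
‖u_2‖ = 4.0172, so q_2 = (0.9099, 0.3777, 0.1717).
q_1·v_3 = 0.3714·2 + (-0.5571)·(-1) + (-0.7428)·0 = 1.2999; q_2·v_3 = 0.9099·2 + 0.3777·(-1) + 0.1717·0 = 1.4421.
u_3 = v_3 − 1.2999·q_1 − 1.4421·q_2 = (0.2051, -0.8205, 0.7179).
‖u_3‖ = 1.1094, so q_3 = (0.1849, -0.7396, 0.6472).

Q = [[0.3714, 0.9099, 0.1849], [-0.5571, 0.3777, -0.7396], [-0.7428, 0.1717, 0.6472]], R = [[5.3852, 0.9285, 1.2999], [0.0000, 4.0172, 1.4421], [0.0000, 0.0000, 1.1094]]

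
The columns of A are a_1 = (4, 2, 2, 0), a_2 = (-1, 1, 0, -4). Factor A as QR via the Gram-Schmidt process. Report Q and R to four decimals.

Q = [[0.8165, -0.1579], [0.4082, 0.2763], [0.4082, 0.0395], [0.0000, -0.9472]], R = [[4.8990, -0.4082], [0.0000, 4.2230]]

a_1 = (4, 2, 2, 0); ‖a_1‖ = 4.8990, so q_1 = (0.8165, 0.4082, 0.4082, 0.0000).
q_1·a_2 = 0.8165·(-1) + 0.4082·1 + 0.4082·0 + 0.0000·(-4) = -0.4082.
u_2 = a_2 + 0.4082·q_1 = (-0.6667, 1.1667, 0.1667, -4.0000).
‖u_2‖ = 4.2230, so q_2 = (-0.1579, 0.2763, 0.0395, -0.9472).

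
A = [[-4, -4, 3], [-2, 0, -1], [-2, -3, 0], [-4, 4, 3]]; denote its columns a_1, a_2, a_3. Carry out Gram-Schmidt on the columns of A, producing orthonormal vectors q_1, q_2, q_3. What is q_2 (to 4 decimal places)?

q_1 = a_1/‖a_1‖ = (-4, -2, -2, -4)/6.3246 = (-0.6325, -0.3162, -0.3162, -0.6325).
r_{12} = q_1·a_2 = 0.9487.
u_2 = a_2 − 0.9487·q_1 = (-3.4000, 0.3000, -2.7000, 4.6000).
‖u_2‖ = 6.3325, so q_2 = (-0.5369, 0.0474, -0.4264, 0.7264).

q_2 = (-0.5369, 0.0474, -0.4264, 0.7264)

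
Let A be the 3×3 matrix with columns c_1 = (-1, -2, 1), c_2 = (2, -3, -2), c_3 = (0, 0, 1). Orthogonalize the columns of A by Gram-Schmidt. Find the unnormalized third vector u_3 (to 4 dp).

u_3 = (0.5000, 0.0000, 0.5000)

e_1 = c_1/‖c_1‖ = (-1, -2, 1)/2.4495 = (-0.4082, -0.8165, 0.4082).
r_{12} = e_1·c_2 = 0.8165.
u_2 = c_2 − 0.8165·e_1 = (2.3333, -2.3333, -2.3333).
‖u_2‖ = 4.0415, so e_2 = (0.5774, -0.5774, -0.5774).
r_{13} = e_1·c_3 = 0.4082; r_{23} = e_2·c_3 = -0.5774.
u_3 = c_3 − 0.4082·e_1 + 0.5774·e_2 = (0.5000, 0.0000, 0.5000).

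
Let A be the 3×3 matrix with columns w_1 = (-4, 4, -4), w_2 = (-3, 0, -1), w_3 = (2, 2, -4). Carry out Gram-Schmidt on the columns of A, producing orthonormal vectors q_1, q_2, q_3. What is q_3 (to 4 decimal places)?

q_3 = (0.2673, -0.5345, -0.8018)

w_1 = (-4, 4, -4); ‖w_1‖ = 6.9282, so q_1 = (-0.5774, 0.5774, -0.5774).
q_1·w_2 = (-0.5774)·(-3) + 0.5774·0 + (-0.5774)·(-1) = 2.3094.
u_2 = w_2 − 2.3094·q_1 = (-1.6667, -1.3333, 0.3333).
‖u_2‖ = 2.1602, so q_2 = (-0.7715, -0.6172, 0.1543).
q_1·w_3 = (-0.5774)·2 + 0.5774·2 + (-0.5774)·(-4) = 2.3094; q_2·w_3 = (-0.7715)·2 + (-0.6172)·2 + 0.1543·(-4) = -3.3947.
u_3 = w_3 − 2.3094·q_1 + 3.3947·q_2 = (0.7143, -1.4286, -2.1429).
‖u_3‖ = 2.6726, so q_3 = (0.2673, -0.5345, -0.8018).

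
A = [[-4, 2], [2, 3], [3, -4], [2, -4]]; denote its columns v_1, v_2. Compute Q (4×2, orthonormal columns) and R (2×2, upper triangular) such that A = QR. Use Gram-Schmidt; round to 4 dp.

v_1 = (-4, 2, 3, 2); ‖v_1‖ = 5.7446, so e_1 = (-0.6963, 0.3482, 0.5222, 0.3482).
e_1·v_2 = (-0.6963)·2 + 0.3482·3 + 0.5222·(-4) + 0.3482·(-4) = -3.8297.
u_2 = v_2 + 3.8297·e_1 = (-0.6667, 4.3333, -2.0000, -2.6667).
‖u_2‖ = 5.5076, so e_2 = (-0.1210, 0.7868, -0.3631, -0.4842).

Q = [[-0.6963, -0.1210], [0.3482, 0.7868], [0.5222, -0.3631], [0.3482, -0.4842]], R = [[5.7446, -3.8297], [0.0000, 5.5076]]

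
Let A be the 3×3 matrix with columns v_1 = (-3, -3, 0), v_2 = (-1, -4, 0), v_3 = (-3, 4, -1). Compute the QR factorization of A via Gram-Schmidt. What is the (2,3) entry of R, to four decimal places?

v_1 = (-3, -3, 0); ‖v_1‖ = 4.2426, so q_1 = (-0.7071, -0.7071, 0.0000).
q_1·v_2 = (-0.7071)·(-1) + (-0.7071)·(-4) + 0.0000·0 = 3.5355.
u_2 = v_2 − 3.5355·q_1 = (1.5000, -1.5000, 0.0000).
‖u_2‖ = 2.1213, so q_2 = (0.7071, -0.7071, 0.0000).
r_{23} = q_2·v_3 = -4.9497.

r_{23} = -4.9497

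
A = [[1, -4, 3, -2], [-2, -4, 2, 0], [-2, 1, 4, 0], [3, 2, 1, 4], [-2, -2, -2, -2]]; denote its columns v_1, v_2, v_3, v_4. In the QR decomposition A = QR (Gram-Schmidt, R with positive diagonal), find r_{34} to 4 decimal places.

q_1 = v_1/‖v_1‖ = (1, -2, -2, 3, -2)/4.6904 = (0.2132, -0.4264, -0.4264, 0.6396, -0.4264).
r_{12} = q_1·v_2 = 2.5584.
u_2 = v_2 − 2.5584·q_1 = (-4.5455, -2.9091, 2.0909, 0.3636, -0.9091).
‖u_2‖ = 5.8698, so q_2 = (-0.7744, -0.4956, 0.3562, 0.0620, -0.1549).
r_{13} = q_1·v_3 = -0.4264; r_{23} = q_2·v_3 = -1.5178.
u_3 = v_3 + 0.4264·q_1 + 1.5178·q_2 = (1.9156, 1.0660, 4.3588, 1.3668, -2.4169).
‖u_3‖ = 5.6138, so q_3 = (0.3412, 0.1899, 0.7765, 0.2435, -0.4305).
r_{34} = q_3·v_4 = 1.1525.

r_{34} = 1.1525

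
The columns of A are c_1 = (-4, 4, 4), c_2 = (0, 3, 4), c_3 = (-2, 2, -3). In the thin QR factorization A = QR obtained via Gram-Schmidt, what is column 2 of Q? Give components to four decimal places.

c_1 = (-4, 4, 4); ‖c_1‖ = 6.9282, so q_1 = (-0.5774, 0.5774, 0.5774).
q_1·c_2 = (-0.5774)·0 + 0.5774·3 + 0.5774·4 = 4.0415.
u_2 = c_2 − 4.0415·q_1 = (2.3333, 0.6667, 1.6667).
‖u_2‖ = 2.9439, so q_2 = (0.7926, 0.2265, 0.5661).

q_2 = (0.7926, 0.2265, 0.5661)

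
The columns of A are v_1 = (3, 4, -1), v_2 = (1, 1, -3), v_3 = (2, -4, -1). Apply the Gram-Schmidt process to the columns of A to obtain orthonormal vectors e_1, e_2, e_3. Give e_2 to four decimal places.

v_1 = (3, 4, -1); ‖v_1‖ = 5.0990, so e_1 = (0.5883, 0.7845, -0.1961).
e_1·v_2 = 0.5883·1 + 0.7845·1 + (-0.1961)·(-3) = 1.9612.
u_2 = v_2 − 1.9612·e_1 = (-0.1538, -0.5385, -2.6154).
‖u_2‖ = 2.6747, so e_2 = (-0.0575, -0.2013, -0.9778).

e_2 = (-0.0575, -0.2013, -0.9778)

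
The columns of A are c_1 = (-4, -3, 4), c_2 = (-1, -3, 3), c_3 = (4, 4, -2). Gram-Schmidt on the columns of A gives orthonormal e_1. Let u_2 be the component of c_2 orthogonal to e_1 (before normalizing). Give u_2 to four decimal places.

c_1 = (-4, -3, 4); ‖c_1‖ = 6.4031, so e_1 = (-0.6247, -0.4685, 0.6247).
e_1·c_2 = (-0.6247)·(-1) + (-0.4685)·(-3) + 0.6247·3 = 3.9043.
u_2 = c_2 − 3.9043·e_1 = (1.4390, -1.1707, 0.5610).

u_2 = (1.4390, -1.1707, 0.5610)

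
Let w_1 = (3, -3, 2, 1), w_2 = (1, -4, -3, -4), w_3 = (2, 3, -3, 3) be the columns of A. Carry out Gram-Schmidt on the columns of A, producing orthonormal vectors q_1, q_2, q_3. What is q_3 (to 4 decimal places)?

q_3 = (0.5642, 0.2467, -0.6774, 0.4024)

w_1 = (3, -3, 2, 1); ‖w_1‖ = 4.7958, so q_1 = (0.6255, -0.6255, 0.4170, 0.2085).
q_1·w_2 = 0.6255·1 + (-0.6255)·(-4) + 0.4170·(-3) + 0.2085·(-4) = 1.0426.
u_2 = w_2 − 1.0426·q_1 = (0.3478, -3.3478, -3.4348, -4.2174).
‖u_2‖ = 6.3963, so q_2 = (0.0544, -0.5234, -0.5370, -0.6593).
q_1·w_3 = 0.6255·2 + (-0.6255)·3 + 0.4170·(-3) + 0.2085·3 = -1.2511; q_2·w_3 = 0.0544·2 + (-0.5234)·3 + (-0.5370)·(-3) + (-0.6593)·3 = -1.8285.
u_3 = w_3 + 1.2511·q_1 + 1.8285·q_2 = (2.8820, 1.2604, -3.4601, 2.0553).
‖u_3‖ = 5.1080, so q_3 = (0.5642, 0.2467, -0.6774, 0.4024).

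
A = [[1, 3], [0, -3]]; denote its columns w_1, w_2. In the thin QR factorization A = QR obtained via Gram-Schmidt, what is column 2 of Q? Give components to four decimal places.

e_2 = (0.0000, -1.0000)

w_1 = (1, 0); ‖w_1‖ = 1.0000, so e_1 = (1.0000, 0.0000).
e_1·w_2 = 1.0000·3 + 0.0000·(-3) = 3.0000.
u_2 = w_2 − 3.0000·e_1 = (0.0000, -3.0000).
‖u_2‖ = 3.0000, so e_2 = (0.0000, -1.0000).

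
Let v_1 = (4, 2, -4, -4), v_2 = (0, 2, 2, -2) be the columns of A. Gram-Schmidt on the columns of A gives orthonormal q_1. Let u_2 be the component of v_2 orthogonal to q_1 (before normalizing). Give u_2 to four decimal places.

u_2 = (-0.3077, 1.8462, 2.3077, -1.6923)

v_1 = (4, 2, -4, -4); ‖v_1‖ = 7.2111, so q_1 = (0.5547, 0.2774, -0.5547, -0.5547).
q_1·v_2 = 0.5547·0 + 0.2774·2 + (-0.5547)·2 + (-0.5547)·(-2) = 0.5547.
u_2 = v_2 − 0.5547·q_1 = (-0.3077, 1.8462, 2.3077, -1.6923).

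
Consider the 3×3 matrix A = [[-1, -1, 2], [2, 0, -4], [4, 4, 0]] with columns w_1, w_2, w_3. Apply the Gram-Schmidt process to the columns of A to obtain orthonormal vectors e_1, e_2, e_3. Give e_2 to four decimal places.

w_1 = (-1, 2, 4); ‖w_1‖ = 4.5826, so e_1 = (-0.2182, 0.4364, 0.8729).
e_1·w_2 = (-0.2182)·(-1) + 0.4364·0 + 0.8729·4 = 3.7097.
u_2 = w_2 − 3.7097·e_1 = (-0.1905, -1.6190, 0.7619).
‖u_2‖ = 1.7995, so e_2 = (-0.1059, -0.8997, 0.4234).

e_2 = (-0.1059, -0.8997, 0.4234)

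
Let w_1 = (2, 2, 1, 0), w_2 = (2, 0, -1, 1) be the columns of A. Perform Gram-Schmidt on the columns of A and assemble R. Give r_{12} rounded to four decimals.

e_1 = w_1/‖w_1‖ = (2, 2, 1, 0)/3.0000 = (0.6667, 0.6667, 0.3333, 0.0000).
r_{12} = e_1·w_2 = 1.0000.

r_{12} = 1.0000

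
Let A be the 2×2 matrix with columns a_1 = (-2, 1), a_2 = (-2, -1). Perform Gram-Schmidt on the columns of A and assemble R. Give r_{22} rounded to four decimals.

r_{22} = 1.7889

q_1 = a_1/‖a_1‖ = (-2, 1)/2.2361 = (-0.8944, 0.4472).
r_{12} = q_1·a_2 = 1.3416.
u_2 = a_2 − 1.3416·q_1 = (-0.8000, -1.6000).
r_{22} = ‖u_2‖ = 1.7889.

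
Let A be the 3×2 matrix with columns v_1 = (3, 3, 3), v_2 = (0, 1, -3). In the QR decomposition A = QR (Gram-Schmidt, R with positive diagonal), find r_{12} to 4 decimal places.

r_{12} = -1.1547

v_1 = (3, 3, 3); ‖v_1‖ = 5.1962, so e_1 = (0.5774, 0.5774, 0.5774).
r_{12} = e_1·v_2 = -1.1547.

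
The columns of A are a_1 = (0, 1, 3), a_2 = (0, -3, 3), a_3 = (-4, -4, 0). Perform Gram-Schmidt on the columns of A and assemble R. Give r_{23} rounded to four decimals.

a_1 = (0, 1, 3); ‖a_1‖ = 3.1623, so e_1 = (0.0000, 0.3162, 0.9487).
e_1·a_2 = 0.0000·0 + 0.3162·(-3) + 0.9487·3 = 1.8974.
u_2 = a_2 − 1.8974·e_1 = (0.0000, -3.6000, 1.2000).
‖u_2‖ = 3.7947, so e_2 = (0.0000, -0.9487, 0.3162).
r_{23} = e_2·a_3 = 3.7947.

r_{23} = 3.7947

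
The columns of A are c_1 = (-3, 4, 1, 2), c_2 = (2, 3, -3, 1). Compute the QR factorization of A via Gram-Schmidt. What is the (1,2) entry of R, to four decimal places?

r_{12} = 0.9129

e_1 = c_1/‖c_1‖ = (-3, 4, 1, 2)/5.4772 = (-0.5477, 0.7303, 0.1826, 0.3651).
r_{12} = e_1·c_2 = 0.9129.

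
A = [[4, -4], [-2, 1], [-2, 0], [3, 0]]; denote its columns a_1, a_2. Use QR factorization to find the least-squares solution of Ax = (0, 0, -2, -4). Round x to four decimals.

a_1 = (4, -2, -2, 3); ‖a_1‖ = 5.7446, so e_1 = (0.6963, -0.3482, -0.3482, 0.5222).
e_1·a_2 = 0.6963·(-4) + (-0.3482)·1 + (-0.3482)·0 + 0.5222·0 = -3.1334.
u_2 = a_2 + 3.1334·e_1 = (-1.8182, -0.0909, -1.0909, 1.6364).
‖u_2‖ = 2.6799, so e_2 = (-0.6785, -0.0339, -0.4071, 0.6106).
Qᵀb = (-1.3926, -1.6283).
Back-substitute: x_2 = -1.6283/2.6799 = -0.6076.
x_1 = (-1.3926 + 3.1334·(-0.6076))/5.7446 = -0.5738.

x = (-0.5738, -0.6076)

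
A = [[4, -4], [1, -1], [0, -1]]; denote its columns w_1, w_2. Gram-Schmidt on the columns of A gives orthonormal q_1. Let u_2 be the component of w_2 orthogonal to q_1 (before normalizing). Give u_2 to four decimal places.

w_1 = (4, 1, 0); ‖w_1‖ = 4.1231, so q_1 = (0.9701, 0.2425, 0.0000).
q_1·w_2 = 0.9701·(-4) + 0.2425·(-1) + 0.0000·(-1) = -4.1231.
u_2 = w_2 + 4.1231·q_1 = (0.0000, 0.0000, -1.0000).

u_2 = (0.0000, 0.0000, -1.0000)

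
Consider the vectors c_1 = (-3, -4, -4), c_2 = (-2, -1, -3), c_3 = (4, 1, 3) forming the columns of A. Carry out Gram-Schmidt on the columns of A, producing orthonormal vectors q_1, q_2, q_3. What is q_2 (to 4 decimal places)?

c_1 = (-3, -4, -4); ‖c_1‖ = 6.4031, so q_1 = (-0.4685, -0.6247, -0.6247).
q_1·c_2 = (-0.4685)·(-2) + (-0.6247)·(-1) + (-0.6247)·(-3) = 3.4358.
u_2 = c_2 − 3.4358·q_1 = (-0.3902, 1.1463, -0.8537).
‖u_2‖ = 1.4816, so q_2 = (-0.2634, 0.7737, -0.5762).

q_2 = (-0.2634, 0.7737, -0.5762)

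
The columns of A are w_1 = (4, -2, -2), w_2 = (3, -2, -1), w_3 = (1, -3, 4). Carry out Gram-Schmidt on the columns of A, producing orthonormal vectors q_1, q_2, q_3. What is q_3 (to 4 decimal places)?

q_3 = (0.5774, 0.5774, 0.5774)

w_1 = (4, -2, -2); ‖w_1‖ = 4.8990, so q_1 = (0.8165, -0.4082, -0.4082).
q_1·w_2 = 0.8165·3 + (-0.4082)·(-2) + (-0.4082)·(-1) = 3.6742.
u_2 = w_2 − 3.6742·q_1 = (0.0000, -0.5000, 0.5000).
‖u_2‖ = 0.7071, so q_2 = (0.0000, -0.7071, 0.7071).
q_1·w_3 = 0.8165·1 + (-0.4082)·(-3) + (-0.4082)·4 = 0.4082; q_2·w_3 = (0.0000)·1 + (-0.7071)·(-3) + 0.7071·4 = 4.9497.
u_3 = w_3 − 0.4082·q_1 − 4.9497·q_2 = (0.6667, 0.6667, 0.6667).
‖u_3‖ = 1.1547, so q_3 = (0.5774, 0.5774, 0.5774).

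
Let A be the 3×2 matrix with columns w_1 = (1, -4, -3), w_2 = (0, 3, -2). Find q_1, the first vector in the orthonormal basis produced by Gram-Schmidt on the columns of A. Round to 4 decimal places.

q_1 = (0.1961, -0.7845, -0.5883)

w_1 = (1, -4, -3); ‖w_1‖ = 5.0990, so q_1 = (0.1961, -0.7845, -0.5883).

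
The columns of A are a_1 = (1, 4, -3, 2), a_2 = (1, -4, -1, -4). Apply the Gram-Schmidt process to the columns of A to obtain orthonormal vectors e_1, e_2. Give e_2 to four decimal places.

a_1 = (1, 4, -3, 2); ‖a_1‖ = 5.4772, so e_1 = (0.1826, 0.7303, -0.5477, 0.3651).
e_1·a_2 = 0.1826·1 + 0.7303·(-4) + (-0.5477)·(-1) + 0.3651·(-4) = -3.6515.
u_2 = a_2 + 3.6515·e_1 = (1.6667, -1.3333, -3.0000, -2.6667).
‖u_2‖ = 4.5461, so e_2 = (0.3666, -0.2933, -0.6599, -0.5866).

e_2 = (0.3666, -0.2933, -0.6599, -0.5866)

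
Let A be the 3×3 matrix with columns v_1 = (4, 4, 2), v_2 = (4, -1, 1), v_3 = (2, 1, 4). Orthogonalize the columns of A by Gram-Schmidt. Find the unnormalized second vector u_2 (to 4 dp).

q_1 = v_1/‖v_1‖ = (4, 4, 2)/6.0000 = (0.6667, 0.6667, 0.3333).
r_{12} = q_1·v_2 = 2.3333.
u_2 = v_2 − 2.3333·q_1 = (2.4444, -2.5556, 0.2222).

u_2 = (2.4444, -2.5556, 0.2222)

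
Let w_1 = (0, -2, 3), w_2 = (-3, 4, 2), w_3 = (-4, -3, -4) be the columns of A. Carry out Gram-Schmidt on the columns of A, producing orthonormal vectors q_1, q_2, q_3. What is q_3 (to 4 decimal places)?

w_1 = (0, -2, 3); ‖w_1‖ = 3.6056, so q_1 = (0.0000, -0.5547, 0.8321).
q_1·w_2 = 0.0000·(-3) + (-0.5547)·4 + 0.8321·2 = -0.5547.
u_2 = w_2 + 0.5547·q_1 = (-3.0000, 3.6923, 2.4615).
‖u_2‖ = 5.3565, so q_2 = (-0.5601, 0.6893, 0.4595).
q_1·w_3 = 0.0000·(-4) + (-0.5547)·(-3) + 0.8321·(-4) = -1.6641; q_2·w_3 = (-0.5601)·(-4) + 0.6893·(-3) + 0.4595·(-4) = -1.6658.
u_3 = w_3 + 1.6641·q_1 + 1.6658·q_2 = (-4.9330, -2.7748, -1.8499).
‖u_3‖ = 5.9545, so q_3 = (-0.8284, -0.4660, -0.3107).

q_3 = (-0.8284, -0.4660, -0.3107)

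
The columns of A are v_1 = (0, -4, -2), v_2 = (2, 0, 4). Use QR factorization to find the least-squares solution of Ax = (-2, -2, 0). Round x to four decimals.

x = (0.3810, -0.0476)

v_1 = (0, -4, -2); ‖v_1‖ = 4.4721, so q_1 = (0.0000, -0.8944, -0.4472).
q_1·v_2 = 0.0000·2 + (-0.8944)·0 + (-0.4472)·4 = -1.7889.
u_2 = v_2 + 1.7889·q_1 = (2.0000, -1.6000, 3.2000).
‖u_2‖ = 4.0988, so q_2 = (0.4880, -0.3904, 0.7807).
Qᵀb = (1.7889, -0.1952).
Back-substitute: x_2 = -0.1952/4.0988 = -0.0476.
x_1 = (1.7889 + 1.7889·(-0.0476))/4.4721 = 0.3810.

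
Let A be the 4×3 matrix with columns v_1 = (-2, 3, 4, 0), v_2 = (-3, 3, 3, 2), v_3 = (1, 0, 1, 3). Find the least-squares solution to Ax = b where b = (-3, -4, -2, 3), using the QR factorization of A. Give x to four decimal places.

x = (-2.2333, 1.9000, -0.2667)

v_1 = (-2, 3, 4, 0); ‖v_1‖ = 5.3852, so q_1 = (-0.3714, 0.5571, 0.7428, 0.0000).
q_1·v_2 = (-0.3714)·(-3) + 0.5571·3 + 0.7428·3 + 0.0000·2 = 5.0138.
u_2 = v_2 − 5.0138·q_1 = (-1.1379, 0.2069, -0.7241, 2.0000).
‖u_2‖ = 2.4212, so q_2 = (-0.4700, 0.0855, -0.2991, 0.8260).
q_1·v_3 = (-0.3714)·1 + 0.5571·0 + 0.7428·1 + 0.0000·3 = 0.3714; q_2·v_3 = (-0.4700)·1 + 0.0855·0 + (-0.2991)·1 + 0.8260·3 = 1.7091.
u_3 = v_3 − 0.3714·q_1 − 1.7091·q_2 = (1.9412, -0.3529, 1.2353, 1.5882).
‖u_3‖ = 2.8180, so q_3 = (0.6888, -0.1252, 0.4384, 0.5636).
Qᵀb = (-2.5997, 4.1445, -0.7515).
Back-substitute: x_3 = -0.7515/2.8180 = -0.2667.
x_2 = (4.1445 − 1.7091·(-0.2667))/2.4212 = 1.9000.
x_1 = (-2.5997 − 5.0138·1.9000 − 0.3714·(-0.2667))/5.3852 = -2.2333.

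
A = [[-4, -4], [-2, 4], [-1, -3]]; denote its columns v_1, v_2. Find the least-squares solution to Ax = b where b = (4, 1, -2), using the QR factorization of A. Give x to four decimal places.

x = (-0.7973, 0.0676)

v_1 = (-4, -2, -1); ‖v_1‖ = 4.5826, so e_1 = (-0.8729, -0.4364, -0.2182).
e_1·v_2 = (-0.8729)·(-4) + (-0.4364)·4 + (-0.2182)·(-3) = 2.4004.
u_2 = v_2 − 2.4004·e_1 = (-1.9048, 5.0476, -2.4762).
‖u_2‖ = 5.9362, so e_2 = (-0.3209, 0.8503, -0.4171).
Qᵀb = (-3.4915, 0.4011).
Back-substitute: x_2 = 0.4011/5.9362 = 0.0676.
x_1 = (-3.4915 − 2.4004·0.0676)/4.5826 = -0.7973.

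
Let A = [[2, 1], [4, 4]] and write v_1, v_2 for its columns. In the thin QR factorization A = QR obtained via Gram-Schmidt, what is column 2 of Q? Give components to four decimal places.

q_2 = (-0.8944, 0.4472)

v_1 = (2, 4); ‖v_1‖ = 4.4721, so q_1 = (0.4472, 0.8944).
q_1·v_2 = 0.4472·1 + 0.8944·4 = 4.0249.
u_2 = v_2 − 4.0249·q_1 = (-0.8000, 0.4000).
‖u_2‖ = 0.8944, so q_2 = (-0.8944, 0.4472).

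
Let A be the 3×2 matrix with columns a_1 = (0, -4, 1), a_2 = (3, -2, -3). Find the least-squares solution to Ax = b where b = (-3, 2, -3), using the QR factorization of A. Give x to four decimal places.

x = (-0.6361, -0.0372)

a_1 = (0, -4, 1); ‖a_1‖ = 4.1231, so e_1 = (0.0000, -0.9701, 0.2425).
e_1·a_2 = 0.0000·3 + (-0.9701)·(-2) + 0.2425·(-3) = 1.2127.
u_2 = a_2 − 1.2127·e_1 = (3.0000, -0.8235, -3.2941).
‖u_2‖ = 4.5309, so e_2 = (0.6621, -0.1818, -0.7270).
Qᵀb = (-2.6679, -0.1688).
Back-substitute: x_2 = -0.1688/4.5309 = -0.0372.
x_1 = (-2.6679 − 1.2127·(-0.0372))/4.1231 = -0.6361.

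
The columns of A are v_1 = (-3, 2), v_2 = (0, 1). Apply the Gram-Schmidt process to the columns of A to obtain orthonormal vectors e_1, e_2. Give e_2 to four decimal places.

e_2 = (0.5547, 0.8321)

v_1 = (-3, 2); ‖v_1‖ = 3.6056, so e_1 = (-0.8321, 0.5547).
e_1·v_2 = (-0.8321)·0 + 0.5547·1 = 0.5547.
u_2 = v_2 − 0.5547·e_1 = (0.4615, 0.6923).
‖u_2‖ = 0.8321, so e_2 = (0.5547, 0.8321).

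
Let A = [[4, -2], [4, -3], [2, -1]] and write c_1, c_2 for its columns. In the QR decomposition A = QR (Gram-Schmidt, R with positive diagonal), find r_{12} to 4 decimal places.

r_{12} = -3.6667

e_1 = c_1/‖c_1‖ = (4, 4, 2)/6.0000 = (0.6667, 0.6667, 0.3333).
r_{12} = e_1·c_2 = -3.6667.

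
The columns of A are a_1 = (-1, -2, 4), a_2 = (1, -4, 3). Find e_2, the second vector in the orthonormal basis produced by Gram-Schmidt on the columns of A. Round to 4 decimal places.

e_2 = (0.6417, -0.7380, -0.2086)

e_1 = a_1/‖a_1‖ = (-1, -2, 4)/4.5826 = (-0.2182, -0.4364, 0.8729).
r_{12} = e_1·a_2 = 4.1461.
u_2 = a_2 − 4.1461·e_1 = (1.9048, -2.1905, -0.6190).
‖u_2‖ = 2.9681, so e_2 = (0.6417, -0.7380, -0.2086).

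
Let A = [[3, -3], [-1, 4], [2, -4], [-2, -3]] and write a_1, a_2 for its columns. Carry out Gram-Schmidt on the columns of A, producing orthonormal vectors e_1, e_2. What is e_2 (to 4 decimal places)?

e_2 = (-0.0816, 0.5171, -0.3810, -0.7621)

a_1 = (3, -1, 2, -2); ‖a_1‖ = 4.2426, so e_1 = (0.7071, -0.2357, 0.4714, -0.4714).
e_1·a_2 = 0.7071·(-3) + (-0.2357)·4 + 0.4714·(-4) + (-0.4714)·(-3) = -3.5355.
u_2 = a_2 + 3.5355·e_1 = (-0.5000, 3.1667, -2.3333, -4.6667).
‖u_2‖ = 6.1237, so e_2 = (-0.0816, 0.5171, -0.3810, -0.7621).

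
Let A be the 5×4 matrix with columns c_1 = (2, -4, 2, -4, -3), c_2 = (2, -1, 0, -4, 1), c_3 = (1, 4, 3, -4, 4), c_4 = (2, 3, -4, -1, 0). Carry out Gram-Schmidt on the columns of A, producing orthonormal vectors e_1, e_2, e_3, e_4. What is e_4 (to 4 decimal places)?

e_1 = c_1/‖c_1‖ = (2, -4, 2, -4, -3)/7.0000 = (0.2857, -0.5714, 0.2857, -0.5714, -0.4286).
r_{12} = e_1·c_2 = 3.0000.
u_2 = c_2 − 3.0000·e_1 = (1.1429, 0.7143, -0.8571, -2.2857, 2.2857).
‖u_2‖ = 3.6056, so e_2 = (0.3170, 0.1981, -0.2377, -0.6339, 0.6339).
r_{13} = e_1·c_3 = -0.5714; r_{23} = e_2·c_3 = 5.4678.
u_3 = c_3 + 0.5714·e_1 − 5.4678·e_2 = (-0.5699, 2.5903, 4.4631, -0.8603, 0.2889).
‖u_3‖ = 5.2704, so e_3 = (-0.1081, 0.4915, 0.8468, -0.1632, 0.0548).
r_{14} = e_1·c_4 = -1.7143; r_{24} = e_2·c_4 = 2.8131; r_{34} = e_3·c_4 = -1.9659.
u_4 = c_4 + 1.7143·e_1 − 2.8131·e_2 + 1.9659·e_3 = (1.3856, 2.4293, -1.1767, -0.5171, -2.4103).
‖u_4‖ = 3.9093, so e_4 = (0.3544, 0.6214, -0.3010, -0.1323, -0.6166).

e_4 = (0.3544, 0.6214, -0.3010, -0.1323, -0.6166)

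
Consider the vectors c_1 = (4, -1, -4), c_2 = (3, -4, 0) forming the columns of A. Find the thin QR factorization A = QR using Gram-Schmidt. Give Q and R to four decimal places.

e_1 = c_1/‖c_1‖ = (4, -1, -4)/5.7446 = (0.6963, -0.1741, -0.6963).
r_{12} = e_1·c_2 = 2.7852.
u_2 = c_2 − 2.7852·e_1 = (1.0606, -3.5152, 1.9394).
‖u_2‖ = 4.1524, so e_2 = (0.2554, -0.8465, 0.4671).

Q = [[0.6963, 0.2554], [-0.1741, -0.8465], [-0.6963, 0.4671]], R = [[5.7446, 2.7852], [0.0000, 4.1524]]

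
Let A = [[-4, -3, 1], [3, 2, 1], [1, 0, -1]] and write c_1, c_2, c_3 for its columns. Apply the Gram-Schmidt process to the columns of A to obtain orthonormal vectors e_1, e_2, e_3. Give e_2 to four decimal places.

c_1 = (-4, 3, 1); ‖c_1‖ = 5.0990, so e_1 = (-0.7845, 0.5883, 0.1961).
e_1·c_2 = (-0.7845)·(-3) + 0.5883·2 + 0.1961·0 = 3.5301.
u_2 = c_2 − 3.5301·e_1 = (-0.2308, -0.0769, -0.6923).
‖u_2‖ = 0.7338, so e_2 = (-0.3145, -0.1048, -0.9435).

e_2 = (-0.3145, -0.1048, -0.9435)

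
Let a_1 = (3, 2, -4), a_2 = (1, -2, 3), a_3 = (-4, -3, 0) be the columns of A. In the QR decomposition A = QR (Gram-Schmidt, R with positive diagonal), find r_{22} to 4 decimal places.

a_1 = (3, 2, -4); ‖a_1‖ = 5.3852, so e_1 = (0.5571, 0.3714, -0.7428).
e_1·a_2 = 0.5571·1 + 0.3714·(-2) + (-0.7428)·3 = -2.4140.
u_2 = a_2 + 2.4140·e_1 = (2.3448, -1.1034, 1.2069).
r_{22} = ‖u_2‖ = 2.8587.

r_{22} = 2.8587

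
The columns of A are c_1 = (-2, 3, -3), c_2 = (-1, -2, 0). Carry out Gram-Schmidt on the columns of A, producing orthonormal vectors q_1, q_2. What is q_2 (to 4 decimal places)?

q_2 = (-0.6597, -0.7037, -0.2639)

c_1 = (-2, 3, -3); ‖c_1‖ = 4.6904, so q_1 = (-0.4264, 0.6396, -0.6396).
q_1·c_2 = (-0.4264)·(-1) + 0.6396·(-2) + (-0.6396)·0 = -0.8528.
u_2 = c_2 + 0.8528·q_1 = (-1.3636, -1.4545, -0.5455).
‖u_2‖ = 2.0671, so q_2 = (-0.6597, -0.7037, -0.2639).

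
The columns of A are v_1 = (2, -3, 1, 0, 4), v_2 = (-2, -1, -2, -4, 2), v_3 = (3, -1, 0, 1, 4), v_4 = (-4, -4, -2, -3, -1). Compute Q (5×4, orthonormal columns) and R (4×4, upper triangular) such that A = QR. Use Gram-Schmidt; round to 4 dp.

Q = [[0.3651, -0.4397, 0.3963, -0.0773], [-0.5477, -0.0942, 0.6165, -0.5289], [0.1826, -0.4082, -0.5387, -0.7035], [0.0000, -0.7537, 0.1166, 0.4316], [0.7303, 0.2512, 0.3989, -0.1821]], R = [[5.4772, 0.9129, 4.5644, -0.3651], [0.0000, 5.3072, -0.9735, 4.9618], [0.0000, 0.0000, 2.2845, -3.7220], [0.0000, 0.0000, 0.0000, 2.7192]]

v_1 = (2, -3, 1, 0, 4); ‖v_1‖ = 5.4772, so q_1 = (0.3651, -0.5477, 0.1826, 0.0000, 0.7303).
q_1·v_2 = 0.3651·(-2) + (-0.5477)·(-1) + 0.1826·(-2) + 0.0000·(-4) + 0.7303·2 = 0.9129.
u_2 = v_2 − 0.9129·q_1 = (-2.3333, -0.5000, -2.1667, -4.0000, 1.3333).
‖u_2‖ = 5.3072, so q_2 = (-0.4397, -0.0942, -0.4082, -0.7537, 0.2512).
q_1·v_3 = 0.3651·3 + (-0.5477)·(-1) + 0.1826·0 + 0.0000·1 + 0.7303·4 = 4.5644; q_2·v_3 = (-0.4397)·3 + (-0.0942)·(-1) + (-0.4082)·0 + (-0.7537)·1 + 0.2512·4 = -0.9735.
u_3 = v_3 − 4.5644·q_1 + 0.9735·q_2 = (0.9053, 1.4083, -1.2308, 0.2663, 0.9112).
‖u_3‖ = 2.2845, so q_3 = (0.3963, 0.6165, -0.5387, 0.1166, 0.3989).
q_1·v_4 = 0.3651·(-4) + (-0.5477)·(-4) + 0.1826·(-2) + 0.0000·(-3) + 0.7303·(-1) = -0.3651; q_2·v_4 = (-0.4397)·(-4) + (-0.0942)·(-4) + (-0.4082)·(-2) + (-0.7537)·(-3) + 0.2512·(-1) = 4.9618; q_3·v_4 = 0.3963·(-4) + 0.6165·(-4) + (-0.5387)·(-2) + 0.1166·(-3) + 0.3989·(-1) = -3.7220.
u_4 = v_4 + 0.3651·q_1 − 4.9618·q_2 + 3.7220·q_3 = (-0.2102, -1.4381, -1.9129, 1.1735, -0.4952).
‖u_4‖ = 2.7192, so q_4 = (-0.0773, -0.5289, -0.7035, 0.4316, -0.1821).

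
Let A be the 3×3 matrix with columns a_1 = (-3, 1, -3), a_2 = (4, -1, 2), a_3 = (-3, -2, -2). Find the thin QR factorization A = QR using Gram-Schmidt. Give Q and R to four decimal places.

Q = [[-0.6882, 0.7071, -0.1622], [0.2294, 0.0000, -0.9733], [-0.6882, -0.7071, -0.1622]], R = [[4.3589, -4.3589, 2.9824], [0.0000, 1.4142, -0.7071], [0.0000, 0.0000, 2.7578]]

a_1 = (-3, 1, -3); ‖a_1‖ = 4.3589, so e_1 = (-0.6882, 0.2294, -0.6882).
e_1·a_2 = (-0.6882)·4 + 0.2294·(-1) + (-0.6882)·2 = -4.3589.
u_2 = a_2 + 4.3589·e_1 = (1.0000, 0.0000, -1.0000).
‖u_2‖ = 1.4142, so e_2 = (0.7071, 0.0000, -0.7071).
e_1·a_3 = (-0.6882)·(-3) + 0.2294·(-2) + (-0.6882)·(-2) = 2.9824; e_2·a_3 = 0.7071·(-3) + (0.0000)·(-2) + (-0.7071)·(-2) = -0.7071.
u_3 = a_3 − 2.9824·e_1 + 0.7071·e_2 = (-0.4474, -2.6842, -0.4474).
‖u_3‖ = 2.7578, so e_3 = (-0.1622, -0.9733, -0.1622).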